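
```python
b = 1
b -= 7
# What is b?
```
Trace:
  b=1
  b=-6

Final answer: -6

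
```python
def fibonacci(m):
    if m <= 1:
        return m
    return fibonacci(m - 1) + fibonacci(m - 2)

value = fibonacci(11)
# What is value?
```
Call trace (a repeated sub-call is expanded the first time; later identical calls just restate its return value):
fibonacci(m=11)
  fibonacci(m=10)
    fibonacci(m=9)
      fibonacci(m=8)
        fibonacci(m=7)
          fibonacci(m=6)
            fibonacci(m=5)
              fibonacci(m=4)
                fibonacci(m=3)
                  fibonacci(m=2)
                    fibonacci(m=1)
                    -> return 1
                    fibonacci(m=0)
                    -> return 0
                  -> return 1
                  fibonacci(m=1)
                  -> return 1
                -> return 2
                fibonacci(m=2) -> return 1  (same call as traced above)
              -> return 3
              fibonacci(m=3) -> return 2  (same call as traced above)
            -> return 5
            fibonacci(m=4) -> return 3  (same call as traced above)
          -> return 8
          fibonacci(m=5) -> return 5  (same call as traced above)
        -> return 13
        fibonacci(m=6) -> return 8  (same call as traced above)
      -> return 21
      fibonacci(m=7) -> return 13  (same call as traced above)
    -> return 34
    fibonacci(m=8) -> return 21  (same call as traced above)
  -> return 55
  fibonacci(m=9) -> return 34  (same call as traced above)
-> return 89

Final answer: 89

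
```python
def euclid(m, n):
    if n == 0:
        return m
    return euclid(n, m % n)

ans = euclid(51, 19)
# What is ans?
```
Call trace:
euclid(m=51, n=19)
  euclid(m=19, n=13)
    euclid(m=13, n=6)
      euclid(m=6, n=1)
        euclid(m=1, n=0)
        -> return 1
      -> return 1
    -> return 1
  -> return 1
-> return 1

Final answer: 1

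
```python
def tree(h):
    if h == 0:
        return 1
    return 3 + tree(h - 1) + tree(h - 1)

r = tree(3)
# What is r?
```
Call trace (a repeated sub-call is expanded the first time; later identical calls just restate its return value):
tree(h=3)
  tree(h=2)
    tree(h=1)
      tree(h=0)
      -> return 1
      tree(h=0)
      -> return 1
    -> return 5
    tree(h=1) -> return 5  (same call as traced above)
  -> return 13
  tree(h=2) -> return 13  (same call as traced above)
-> return 29

Final answer: 29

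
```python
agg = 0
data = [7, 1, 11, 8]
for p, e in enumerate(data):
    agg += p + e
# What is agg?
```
Trace:
  agg=0
  agg=7, p=0, e=7
  agg=9, p=1, e=1
  agg=22, p=2, e=11
  agg=33, p=3, e=8

Final answer: 33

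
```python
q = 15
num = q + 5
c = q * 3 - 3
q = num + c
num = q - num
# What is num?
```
Trace:
  q=15
  q=15, num=20
  q=15, num=20, c=42
  q=62, num=20, c=42
  q=62, num=42, c=42

Final answer: 42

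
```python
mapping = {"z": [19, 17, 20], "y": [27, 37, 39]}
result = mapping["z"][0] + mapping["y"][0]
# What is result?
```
Trace:
  mapping={'z': [19, 17, 20], 'y': [27, 37, 39]}
  mapping={'z': [19, 17, 20], 'y': [27, 37, 39]}, result=46

Final answer: 46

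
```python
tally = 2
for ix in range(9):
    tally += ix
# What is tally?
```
Trace:
  tally=2
  tally=2, ix=0
  tally=3, ix=1
  tally=5, ix=2
  tally=8, ix=3
  tally=12, ix=4
  tally=17, ix=5
  tally=23, ix=6
  tally=30, ix=7
  tally=38, ix=8

Final answer: 38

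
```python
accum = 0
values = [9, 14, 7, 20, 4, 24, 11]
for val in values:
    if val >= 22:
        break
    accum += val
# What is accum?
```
Trace:
  accum=0
  accum=9, val=9
  accum=23, val=14
  accum=30, val=7
  accum=50, val=20
  accum=54, val=4
  accum=54, val=24

Final answer: 54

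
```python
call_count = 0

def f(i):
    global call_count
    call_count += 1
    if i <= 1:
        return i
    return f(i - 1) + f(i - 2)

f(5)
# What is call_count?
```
Call trace (a repeated sub-call is expanded the first time; later identical calls just restate its return value):
f(i=5)
  f(i=4)
    f(i=3)
      f(i=2)
        f(i=1)
        -> return 1
        f(i=0)
        -> return 0
      -> return 1
      f(i=1)
      -> return 1
    -> return 2
    f(i=2) -> return 1  (same call as traced above)
  -> return 3
  f(i=3) -> return 2  (same call as traced above)
-> return 5

call_count is incremented once per call, so count the calls in each subtree. Let C(i) = number of calls made by f(i).
C(0) = C(1) = 1 (base case, no recursion); C(i) = 1 + C(i - 1) + C(i - 2) otherwise.
C(2) = 1 + C(1) + C(0) = 1 + 1 + 1 = 3
C(3) = 1 + C(2) + C(1) = 1 + 3 + 1 = 5
C(4) = 1 + C(3) + C(2) = 1 + 5 + 3 = 9
C(5) = 1 + C(4) + C(3) = 1 + 9 + 5 = 15
call_count = C(5) = 15

Final answer: 15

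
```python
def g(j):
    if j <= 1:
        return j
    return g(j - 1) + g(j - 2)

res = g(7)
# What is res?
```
Call trace (a repeated sub-call is expanded the first time; later identical calls just restate its return value):
g(j=7)
  g(j=6)
    g(j=5)
      g(j=4)
        g(j=3)
          g(j=2)
            g(j=1)
            -> return 1
            g(j=0)
            -> return 0
          -> return 1
          g(j=1)
          -> return 1
        -> return 2
        g(j=2) -> return 1  (same call as traced above)
      -> return 3
      g(j=3) -> return 2  (same call as traced above)
    -> return 5
    g(j=4) -> return 3  (same call as traced above)
  -> return 8
  g(j=5) -> return 5  (same call as traced above)
-> return 13

Final answer: 13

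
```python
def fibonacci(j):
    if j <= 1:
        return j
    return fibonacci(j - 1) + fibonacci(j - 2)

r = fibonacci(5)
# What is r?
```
Call trace (a repeated sub-call is expanded the first time; later identical calls just restate its return value):
fibonacci(j=5)
  fibonacci(j=4)
    fibonacci(j=3)
      fibonacci(j=2)
        fibonacci(j=1)
        -> return 1
        fibonacci(j=0)
        -> return 0
      -> return 1
      fibonacci(j=1)
      -> return 1
    -> return 2
    fibonacci(j=2) -> return 1  (same call as traced above)
  -> return 3
  fibonacci(j=3) -> return 2  (same call as traced above)
-> return 5

Final answer: 5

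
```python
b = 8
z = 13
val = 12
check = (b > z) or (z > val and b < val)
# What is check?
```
Trace:
  b=8
  b=8, z=13
  b=8, z=13, val=12
  b=8, z=13, val=12, check=True

Final answer: True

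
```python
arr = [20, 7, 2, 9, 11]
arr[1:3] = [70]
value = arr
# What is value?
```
Trace:
  arr=[20, 7, 2, 9, 11]
  arr=[20, 70, 9, 11]
  arr=[20, 70, 9, 11], value=[20, 70, 9, 11]

Final answer: [20, 70, 9, 11]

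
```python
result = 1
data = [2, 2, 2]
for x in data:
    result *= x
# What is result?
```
Trace:
  result=1
  result=2, x=2
  result=4, x=2
  result=8, x=2

Final answer: 8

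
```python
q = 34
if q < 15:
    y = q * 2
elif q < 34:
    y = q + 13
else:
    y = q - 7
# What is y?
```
Trace:
  q=34
  q=34, y=27

Final answer: 27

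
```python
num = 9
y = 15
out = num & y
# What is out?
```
Trace:
  num=9
  num=9, y=15
  num=9, y=15, out=9

Final answer: 9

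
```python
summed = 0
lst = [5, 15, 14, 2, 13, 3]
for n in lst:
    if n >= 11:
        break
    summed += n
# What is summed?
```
Trace:
  summed=0
  summed=5, n=5
  summed=5, n=15

Final answer: 5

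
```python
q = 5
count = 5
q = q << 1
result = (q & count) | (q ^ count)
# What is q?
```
Trace:
  q=5
  q=5, count=5
  q=10, count=5
  q=10, count=5, result=15

Final answer: 10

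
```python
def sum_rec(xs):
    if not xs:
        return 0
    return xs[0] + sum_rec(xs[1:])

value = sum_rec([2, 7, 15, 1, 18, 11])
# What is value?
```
Call trace:
sum_rec(xs=[2, 7, 15, 1, 18, 11])
  sum_rec(xs=[7, 15, 1, 18, 11])
    sum_rec(xs=[15, 1, 18, 11])
      sum_rec(xs=[1, 18, 11])
        sum_rec(xs=[18, 11])
          sum_rec(xs=[11])
            sum_rec(xs=[])
            -> return 0
          -> return 11
        -> return 29
      -> return 30
    -> return 45
  -> return 52
-> return 54

Final answer: 54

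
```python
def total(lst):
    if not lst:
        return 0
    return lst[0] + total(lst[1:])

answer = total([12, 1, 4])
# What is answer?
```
Call trace:
total(lst=[12, 1, 4])
  total(lst=[1, 4])
    total(lst=[4])
      total(lst=[])
      -> return 0
    -> return 4
  -> return 5
-> return 17

Final answer: 17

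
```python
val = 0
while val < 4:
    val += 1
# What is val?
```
Trace:
  val=0
  val=1
  val=2
  val=3
  val=4

Final answer: 4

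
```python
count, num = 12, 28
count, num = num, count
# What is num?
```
Trace:
  count=12, num=28
  count=28, num=12

Final answer: 12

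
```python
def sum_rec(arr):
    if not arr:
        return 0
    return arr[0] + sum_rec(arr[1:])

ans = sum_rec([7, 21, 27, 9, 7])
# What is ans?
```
Call trace:
sum_rec(arr=[7, 21, 27, 9, 7])
  sum_rec(arr=[21, 27, 9, 7])
    sum_rec(arr=[27, 9, 7])
      sum_rec(arr=[9, 7])
        sum_rec(arr=[7])
          sum_rec(arr=[])
          -> return 0
        -> return 7
      -> return 16
    -> return 43
  -> return 64
-> return 71

Final answer: 71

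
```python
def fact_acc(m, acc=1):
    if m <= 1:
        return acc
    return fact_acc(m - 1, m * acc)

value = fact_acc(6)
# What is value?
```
Call trace:
fact_acc(m=6, acc=1)
  fact_acc(m=5, acc=6)
    fact_acc(m=4, acc=30)
      fact_acc(m=3, acc=120)
        fact_acc(m=2, acc=360)
          fact_acc(m=1, acc=720)
          -> return 720
        -> return 720
      -> return 720
    -> return 720
  -> return 720
-> return 720

Final answer: 720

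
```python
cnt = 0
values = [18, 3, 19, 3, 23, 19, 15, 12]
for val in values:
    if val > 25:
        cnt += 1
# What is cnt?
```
Trace:
  cnt=0
  cnt=0, val=18
  cnt=0, val=3
  cnt=0, val=19
  cnt=0, val=3
  cnt=0, val=23
  cnt=0, val=19
  cnt=0, val=15
  cnt=0, val=12

Final answer: 0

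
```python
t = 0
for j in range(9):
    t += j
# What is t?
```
Trace:
  t=0
  t=0, j=0
  t=1, j=1
  t=3, j=2
  t=6, j=3
  t=10, j=4
  t=15, j=5
  t=21, j=6
  t=28, j=7
  t=36, j=8

Final answer: 36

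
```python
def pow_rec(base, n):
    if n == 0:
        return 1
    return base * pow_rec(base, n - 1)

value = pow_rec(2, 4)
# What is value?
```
Call trace:
pow_rec(base=2, n=4)
  pow_rec(base=2, n=3)
    pow_rec(base=2, n=2)
      pow_rec(base=2, n=1)
        pow_rec(base=2, n=0)
        -> return 1
      -> return 2
    -> return 4
  -> return 8
-> return 16

Final answer: 16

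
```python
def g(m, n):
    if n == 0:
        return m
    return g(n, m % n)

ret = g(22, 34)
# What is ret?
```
Call trace:
g(m=22, n=34)
  g(m=34, n=22)
    g(m=22, n=12)
      g(m=12, n=10)
        g(m=10, n=2)
          g(m=2, n=0)
          -> return 2
        -> return 2
      -> return 2
    -> return 2
  -> return 2
-> return 2

Final answer: 2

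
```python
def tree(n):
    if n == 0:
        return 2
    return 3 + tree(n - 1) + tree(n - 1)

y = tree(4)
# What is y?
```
Call trace (a repeated sub-call is expanded the first time; later identical calls just restate its return value):
tree(n=4)
  tree(n=3)
    tree(n=2)
      tree(n=1)
        tree(n=0)
        -> return 2
        tree(n=0)
        -> return 2
      -> return 7
      tree(n=1) -> return 7  (same call as traced above)
    -> return 17
    tree(n=2) -> return 17  (same call as traced above)
  -> return 37
  tree(n=3) -> return 37  (same call as traced above)
-> return 77

Final answer: 77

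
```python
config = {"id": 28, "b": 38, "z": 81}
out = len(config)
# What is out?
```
Trace:
  config={'id': 28, 'b': 38, 'z': 81}
  config={'id': 28, 'b': 38, 'z': 81}, out=3

Final answer: 3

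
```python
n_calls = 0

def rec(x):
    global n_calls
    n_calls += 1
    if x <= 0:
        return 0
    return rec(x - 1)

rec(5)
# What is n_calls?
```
Call trace:
rec(x=5)
  rec(x=4)
    rec(x=3)
      rec(x=2)
        rec(x=1)
          rec(x=0)
          -> return 0
        -> return 0
      -> return 0
    -> return 0
  -> return 0
-> return 0

n_calls is incremented once per call. rec is entered once for each x = 5, 4, 3, 2, 1, 0 (the x <= 0 call returns without recursing), i.e. 5 + 1 calls.
n_calls = 6

Final answer: 6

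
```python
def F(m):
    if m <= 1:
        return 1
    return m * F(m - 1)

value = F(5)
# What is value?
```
Call trace:
F(m=5)
  F(m=4)
    F(m=3)
      F(m=2)
        F(m=1)
        -> return 1
      -> return 2
    -> return 6
  -> return 24
-> return 120

Final answer: 120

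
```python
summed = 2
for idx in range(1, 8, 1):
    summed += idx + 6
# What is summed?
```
Trace:
  summed=2
  summed=9, idx=1
  summed=17, idx=2
  summed=26, idx=3
  summed=36, idx=4
  summed=47, idx=5
  summed=59, idx=6
  summed=72, idx=7

Final answer: 72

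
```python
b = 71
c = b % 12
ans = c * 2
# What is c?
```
Trace:
  b=71
  b=71, c=11
  b=71, c=11, ans=22

Final answer: 11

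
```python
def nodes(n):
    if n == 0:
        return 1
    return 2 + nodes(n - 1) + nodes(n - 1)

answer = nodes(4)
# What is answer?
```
Call trace (a repeated sub-call is expanded the first time; later identical calls just restate its return value):
nodes(n=4)
  nodes(n=3)
    nodes(n=2)
      nodes(n=1)
        nodes(n=0)
        -> return 1
        nodes(n=0)
        -> return 1
      -> return 4
      nodes(n=1) -> return 4  (same call as traced above)
    -> return 10
    nodes(n=2) -> return 10  (same call as traced above)
  -> return 22
  nodes(n=3) -> return 22  (same call as traced above)
-> return 46

Final answer: 46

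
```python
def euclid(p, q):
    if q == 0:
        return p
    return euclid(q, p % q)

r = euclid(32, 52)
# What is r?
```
Call trace:
euclid(p=32, q=52)
  euclid(p=52, q=32)
    euclid(p=32, q=20)
      euclid(p=20, q=12)
        euclid(p=12, q=8)
          euclid(p=8, q=4)
            euclid(p=4, q=0)
            -> return 4
          -> return 4
        -> return 4
      -> return 4
    -> return 4
  -> return 4
-> return 4

Final answer: 4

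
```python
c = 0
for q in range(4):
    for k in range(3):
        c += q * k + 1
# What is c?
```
Trace:
  c=0
  c=1, q=0, k=0
  c=2, q=0, k=1
  c=3, q=0, k=2
  c=4, q=1, k=0
  c=6, q=1, k=1
  c=9, q=1, k=2
  c=10, q=2, k=0
  c=13, q=2, k=1
  c=18, q=2, k=2
  c=19, q=3, k=0
  c=23, q=3, k=1
  c=30, q=3, k=2

Final answer: 30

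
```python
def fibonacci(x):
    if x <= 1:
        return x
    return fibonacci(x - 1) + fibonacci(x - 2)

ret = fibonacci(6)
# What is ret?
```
Call trace (a repeated sub-call is expanded the first time; later identical calls just restate its return value):
fibonacci(x=6)
  fibonacci(x=5)
    fibonacci(x=4)
      fibonacci(x=3)
        fibonacci(x=2)
          fibonacci(x=1)
          -> return 1
          fibonacci(x=0)
          -> return 0
        -> return 1
        fibonacci(x=1)
        -> return 1
      -> return 2
      fibonacci(x=2) -> return 1  (same call as traced above)
    -> return 3
    fibonacci(x=3) -> return 2  (same call as traced above)
  -> return 5
  fibonacci(x=4) -> return 3  (same call as traced above)
-> return 8

Final answer: 8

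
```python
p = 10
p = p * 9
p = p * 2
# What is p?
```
Trace:
  p=10
  p=90
  p=180

Final answer: 180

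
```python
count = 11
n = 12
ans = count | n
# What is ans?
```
Trace:
  count=11
  count=11, n=12
  count=11, n=12, ans=15

Final answer: 15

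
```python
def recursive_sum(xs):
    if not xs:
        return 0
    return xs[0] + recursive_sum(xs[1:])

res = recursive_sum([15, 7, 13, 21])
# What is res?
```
Call trace:
recursive_sum(xs=[15, 7, 13, 21])
  recursive_sum(xs=[7, 13, 21])
    recursive_sum(xs=[13, 21])
      recursive_sum(xs=[21])
        recursive_sum(xs=[])
        -> return 0
      -> return 21
    -> return 34
  -> return 41
-> return 56

Final answer: 56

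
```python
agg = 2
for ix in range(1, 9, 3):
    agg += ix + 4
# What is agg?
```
Trace:
  agg=2
  agg=7, ix=1
  agg=15, ix=4
  agg=26, ix=7

Final answer: 26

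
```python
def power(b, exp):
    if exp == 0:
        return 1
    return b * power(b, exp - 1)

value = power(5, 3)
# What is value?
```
Call trace:
power(b=5, exp=3)
  power(b=5, exp=2)
    power(b=5, exp=1)
      power(b=5, exp=0)
      -> return 1
    -> return 5
  -> return 25
-> return 125

Final answer: 125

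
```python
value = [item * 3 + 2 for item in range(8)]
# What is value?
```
Trace:
  item=0
  item=1
  item=2
  item=3
  item=4
  item=5
  item=6
  item=7
  value=[2, 5, 8, 11, 14, 17, 20, 23]

Final answer: [2, 5, 8, 11, 14, 17, 20, 23]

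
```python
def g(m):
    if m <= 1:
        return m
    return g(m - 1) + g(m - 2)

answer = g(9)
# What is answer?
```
Call trace (a repeated sub-call is expanded the first time; later identical calls just restate its return value):
g(m=9)
  g(m=8)
    g(m=7)
      g(m=6)
        g(m=5)
          g(m=4)
            g(m=3)
              g(m=2)
                g(m=1)
                -> return 1
                g(m=0)
                -> return 0
              -> return 1
              g(m=1)
              -> return 1
            -> return 2
            g(m=2) -> return 1  (same call as traced above)
          -> return 3
          g(m=3) -> return 2  (same call as traced above)
        -> return 5
        g(m=4) -> return 3  (same call as traced above)
      -> return 8
      g(m=5) -> return 5  (same call as traced above)
    -> return 13
    g(m=6) -> return 8  (same call as traced above)
  -> return 21
  g(m=7) -> return 13  (same call as traced above)
-> return 34

Final answer: 34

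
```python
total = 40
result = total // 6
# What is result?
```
Trace:
  total=40
  total=40, result=6

Final answer: 6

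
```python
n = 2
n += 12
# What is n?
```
Trace:
  n=2
  n=14

Final answer: 14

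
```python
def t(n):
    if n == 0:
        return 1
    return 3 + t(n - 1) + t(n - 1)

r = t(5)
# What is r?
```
Call trace (a repeated sub-call is expanded the first time; later identical calls just restate its return value):
t(n=5)
  t(n=4)
    t(n=3)
      t(n=2)
        t(n=1)
          t(n=0)
          -> return 1
          t(n=0)
          -> return 1
        -> return 5
        t(n=1) -> return 5  (same call as traced above)
      -> return 13
      t(n=2) -> return 13  (same call as traced above)
    -> return 29
    t(n=3) -> return 29  (same call as traced above)
  -> return 61
  t(n=4) -> return 61  (same call as traced above)
-> return 125

Final answer: 125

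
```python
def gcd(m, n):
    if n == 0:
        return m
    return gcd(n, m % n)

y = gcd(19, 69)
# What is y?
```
Call trace:
gcd(m=19, n=69)
  gcd(m=69, n=19)
    gcd(m=19, n=12)
      gcd(m=12, n=7)
        gcd(m=7, n=5)
          gcd(m=5, n=2)
            gcd(m=2, n=1)
              gcd(m=1, n=0)
              -> return 1
            -> return 1
          -> return 1
        -> return 1
      -> return 1
    -> return 1
  -> return 1
-> return 1

Final answer: 1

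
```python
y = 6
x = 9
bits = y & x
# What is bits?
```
Trace:
  y=6
  y=6, x=9
  y=6, x=9, bits=0

Final answer: 0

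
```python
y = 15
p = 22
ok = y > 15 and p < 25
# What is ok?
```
Trace:
  y=15
  y=15, p=22
  y=15, p=22, ok=False

Final answer: False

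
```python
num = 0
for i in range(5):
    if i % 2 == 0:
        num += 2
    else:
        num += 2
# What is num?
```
Trace:
  num=0
  num=2, i=0
  num=4, i=1
  num=6, i=2
  num=8, i=3
  num=10, i=4

Final answer: 10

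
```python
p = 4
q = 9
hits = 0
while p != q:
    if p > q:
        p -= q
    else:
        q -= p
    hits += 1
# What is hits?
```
Trace:
  p=4
  p=4, q=9
  p=4, q=9, hits=0
  p=4, q=5, hits=1
  p=4, q=1, hits=2
  p=3, q=1, hits=3
  p=2, q=1, hits=4
  p=1, q=1, hits=5

Final answer: 5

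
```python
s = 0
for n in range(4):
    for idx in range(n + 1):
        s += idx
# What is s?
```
Trace:
  s=0
  s=0, n=0, idx=0
  s=0, n=1, idx=0
  s=1, n=1, idx=1
  s=1, n=2, idx=0
  s=2, n=2, idx=1
  s=4, n=2, idx=2
  s=4, n=3, idx=0
  s=5, n=3, idx=1
  s=7, n=3, idx=2
  s=10, n=3, idx=3

Final answer: 10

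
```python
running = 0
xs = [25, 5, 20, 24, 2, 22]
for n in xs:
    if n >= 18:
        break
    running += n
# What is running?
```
Trace:
  running=0
  running=0, n=25

Final answer: 0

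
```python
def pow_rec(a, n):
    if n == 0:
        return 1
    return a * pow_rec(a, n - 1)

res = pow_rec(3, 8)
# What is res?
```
Call trace:
pow_rec(a=3, n=8)
  pow_rec(a=3, n=7)
    pow_rec(a=3, n=6)
      pow_rec(a=3, n=5)
        pow_rec(a=3, n=4)
          pow_rec(a=3, n=3)
            pow_rec(a=3, n=2)
              pow_rec(a=3, n=1)
                pow_rec(a=3, n=0)
                -> return 1
              -> return 3
            -> return 9
          -> return 27
        -> return 81
      -> return 243
    -> return 729
  -> return 2187
-> return 6561

Final answer: 6561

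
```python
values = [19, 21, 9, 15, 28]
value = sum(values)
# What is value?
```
Trace:
  values=[19, 21, 9, 15, 28]
  values=[19, 21, 9, 15, 28], value=92

Final answer: 92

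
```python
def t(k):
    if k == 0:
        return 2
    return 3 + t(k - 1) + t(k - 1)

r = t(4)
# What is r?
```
Call trace (a repeated sub-call is expanded the first time; later identical calls just restate its return value):
t(k=4)
  t(k=3)
    t(k=2)
      t(k=1)
        t(k=0)
        -> return 2
        t(k=0)
        -> return 2
      -> return 7
      t(k=1) -> return 7  (same call as traced above)
    -> return 17
    t(k=2) -> return 17  (same call as traced above)
  -> return 37
  t(k=3) -> return 37  (same call as traced above)
-> return 77

Final answer: 77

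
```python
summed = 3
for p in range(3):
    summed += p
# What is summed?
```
Trace:
  summed=3
  summed=3, p=0
  summed=4, p=1
  summed=6, p=2

Final answer: 6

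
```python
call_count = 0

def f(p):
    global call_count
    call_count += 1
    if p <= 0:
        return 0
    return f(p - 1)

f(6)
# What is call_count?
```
Call trace:
f(p=6)
  f(p=5)
    f(p=4)
      f(p=3)
        f(p=2)
          f(p=1)
            f(p=0)
            -> return 0
          -> return 0
        -> return 0
      -> return 0
    -> return 0
  -> return 0
-> return 0

call_count is incremented once per call. f is entered once for each p = 6, 5, 4, 3, 2, 1, 0 (the p <= 0 call returns without recursing), i.e. 6 + 1 calls.
call_count = 7

Final answer: 7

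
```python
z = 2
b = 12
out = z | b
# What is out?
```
Trace:
  z=2
  z=2, b=12
  z=2, b=12, out=14

Final answer: 14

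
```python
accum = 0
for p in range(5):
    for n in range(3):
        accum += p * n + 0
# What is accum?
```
Trace:
  accum=0
  accum=0, p=0, n=0
  accum=0, p=0, n=1
  accum=0, p=0, n=2
  accum=0, p=1, n=0
  accum=1, p=1, n=1
  accum=3, p=1, n=2
  accum=3, p=2, n=0
  accum=5, p=2, n=1
  accum=9, p=2, n=2
  accum=9, p=3, n=0
  accum=12, p=3, n=1
  accum=18, p=3, n=2
  accum=18, p=4, n=0
  accum=22, p=4, n=1
  accum=30, p=4, n=2

Final answer: 30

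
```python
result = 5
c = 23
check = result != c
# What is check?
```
Trace:
  result=5
  result=5, c=23
  result=5, c=23, check=True

Final answer: True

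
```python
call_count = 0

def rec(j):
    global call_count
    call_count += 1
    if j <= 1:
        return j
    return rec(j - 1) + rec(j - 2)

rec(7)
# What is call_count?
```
Call trace (a repeated sub-call is expanded the first time; later identical calls just restate its return value):
rec(j=7)
  rec(j=6)
    rec(j=5)
      rec(j=4)
        rec(j=3)
          rec(j=2)
            rec(j=1)
            -> return 1
            rec(j=0)
            -> return 0
          -> return 1
          rec(j=1)
          -> return 1
        -> return 2
        rec(j=2) -> return 1  (same call as traced above)
      -> return 3
      rec(j=3) -> return 2  (same call as traced above)
    -> return 5
    rec(j=4) -> return 3  (same call as traced above)
  -> return 8
  rec(j=5) -> return 5  (same call as traced above)
-> return 13

call_count is incremented once per call, so count the calls in each subtree. Let C(j) = number of calls made by rec(j).
C(0) = C(1) = 1 (base case, no recursion); C(j) = 1 + C(j - 1) + C(j - 2) otherwise.
C(2) = 1 + C(1) + C(0) = 1 + 1 + 1 = 3
C(3) = 1 + C(2) + C(1) = 1 + 3 + 1 = 5
C(4) = 1 + C(3) + C(2) = 1 + 5 + 3 = 9
C(5) = 1 + C(4) + C(3) = 1 + 9 + 5 = 15
C(6) = 1 + C(5) + C(4) = 1 + 15 + 9 = 25
C(7) = 1 + C(6) + C(5) = 1 + 25 + 15 = 41
call_count = C(7) = 41

Final answer: 41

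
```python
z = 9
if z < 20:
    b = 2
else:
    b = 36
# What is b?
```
Trace:
  z=9
  z=9, b=2

Final answer: 2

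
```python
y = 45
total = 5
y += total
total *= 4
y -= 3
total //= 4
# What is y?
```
Trace:
  y=45
  y=45, total=5
  y=50, total=5
  y=50, total=20
  y=47, total=20
  y=47, total=5

Final answer: 47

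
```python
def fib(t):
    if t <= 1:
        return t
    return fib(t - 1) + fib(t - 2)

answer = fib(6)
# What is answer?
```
Call trace (a repeated sub-call is expanded the first time; later identical calls just restate its return value):
fib(t=6)
  fib(t=5)
    fib(t=4)
      fib(t=3)
        fib(t=2)
          fib(t=1)
          -> return 1
          fib(t=0)
          -> return 0
        -> return 1
        fib(t=1)
        -> return 1
      -> return 2
      fib(t=2) -> return 1  (same call as traced above)
    -> return 3
    fib(t=3) -> return 2  (same call as traced above)
  -> return 5
  fib(t=4) -> return 3  (same call as traced above)
-> return 8

Final answer: 8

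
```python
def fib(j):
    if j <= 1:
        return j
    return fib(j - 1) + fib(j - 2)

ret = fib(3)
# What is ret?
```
Call trace:
fib(j=3)
  fib(j=2)
    fib(j=1)
    -> return 1
    fib(j=0)
    -> return 0
  -> return 1
  fib(j=1)
  -> return 1
-> return 2

Final answer: 2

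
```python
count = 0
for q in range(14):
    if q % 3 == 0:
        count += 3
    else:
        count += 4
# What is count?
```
Trace:
  count=0
  count=3, q=0
  count=7, q=1
  count=11, q=2
  count=14, q=3
  count=18, q=4
  count=22, q=5
  count=25, q=6
  count=29, q=7
  count=33, q=8
  count=36, q=9
  count=40, q=10
  count=44, q=11
  count=47, q=12
  count=51, q=13

Final answer: 51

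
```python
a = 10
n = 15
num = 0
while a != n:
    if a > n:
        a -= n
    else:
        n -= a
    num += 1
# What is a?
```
Trace:
  a=10
  a=10, n=15
  a=10, n=15, num=0
  a=10, n=5, num=1
  a=5, n=5, num=2

Final answer: 5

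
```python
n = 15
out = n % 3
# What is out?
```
Trace:
  n=15
  n=15, out=0

Final answer: 0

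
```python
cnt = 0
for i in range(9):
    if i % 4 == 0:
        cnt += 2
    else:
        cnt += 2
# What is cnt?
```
Trace:
  cnt=0
  cnt=2, i=0
  cnt=4, i=1
  cnt=6, i=2
  cnt=8, i=3
  cnt=10, i=4
  cnt=12, i=5
  cnt=14, i=6
  cnt=16, i=7
  cnt=18, i=8

Final answer: 18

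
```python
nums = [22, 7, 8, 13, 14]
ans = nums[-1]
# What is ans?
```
Trace:
  nums=[22, 7, 8, 13, 14]
  nums=[22, 7, 8, 13, 14], ans=14

Final answer: 14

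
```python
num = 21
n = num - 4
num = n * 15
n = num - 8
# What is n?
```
Trace:
  num=21
  num=21, n=17
  num=255, n=17
  num=255, n=247

Final answer: 247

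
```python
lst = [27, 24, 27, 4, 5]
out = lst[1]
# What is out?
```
Trace:
  lst=[27, 24, 27, 4, 5]
  lst=[27, 24, 27, 4, 5], out=24

Final answer: 24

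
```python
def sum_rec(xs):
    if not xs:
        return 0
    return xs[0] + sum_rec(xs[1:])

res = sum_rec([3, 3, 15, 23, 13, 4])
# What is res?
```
Call trace:
sum_rec(xs=[3, 3, 15, 23, 13, 4])
  sum_rec(xs=[3, 15, 23, 13, 4])
    sum_rec(xs=[15, 23, 13, 4])
      sum_rec(xs=[23, 13, 4])
        sum_rec(xs=[13, 4])
          sum_rec(xs=[4])
            sum_rec(xs=[])
            -> return 0
          -> return 4
        -> return 17
      -> return 40
    -> return 55
  -> return 58
-> return 61

Final answer: 61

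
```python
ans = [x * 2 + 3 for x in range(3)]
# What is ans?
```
Trace:
  x=0
  x=1
  x=2
  ans=[3, 5, 7]

Final answer: [3, 5, 7]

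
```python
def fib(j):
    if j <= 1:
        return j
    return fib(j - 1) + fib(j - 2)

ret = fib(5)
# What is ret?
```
Call trace (a repeated sub-call is expanded the first time; later identical calls just restate its return value):
fib(j=5)
  fib(j=4)
    fib(j=3)
      fib(j=2)
        fib(j=1)
        -> return 1
        fib(j=0)
        -> return 0
      -> return 1
      fib(j=1)
      -> return 1
    -> return 2
    fib(j=2) -> return 1  (same call as traced above)
  -> return 3
  fib(j=3) -> return 2  (same call as traced above)
-> return 5

Final answer: 5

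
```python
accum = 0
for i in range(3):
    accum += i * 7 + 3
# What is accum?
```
Trace:
  accum=0
  accum=3, i=0
  accum=13, i=1
  accum=30, i=2

Final answer: 30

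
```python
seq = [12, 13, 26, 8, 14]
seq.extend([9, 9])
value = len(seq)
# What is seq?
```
Trace:
  seq=[12, 13, 26, 8, 14]
  seq=[12, 13, 26, 8, 14, 9, 9]
  seq=[12, 13, 26, 8, 14, 9, 9], value=7

Final answer: [12, 13, 26, 8, 14, 9, 9]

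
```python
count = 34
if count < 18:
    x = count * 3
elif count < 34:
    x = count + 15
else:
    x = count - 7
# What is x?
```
Trace:
  count=34
  count=34, x=27

Final answer: 27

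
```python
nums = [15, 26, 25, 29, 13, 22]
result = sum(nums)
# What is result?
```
Trace:
  nums=[15, 26, 25, 29, 13, 22]
  nums=[15, 26, 25, 29, 13, 22], result=130

Final answer: 130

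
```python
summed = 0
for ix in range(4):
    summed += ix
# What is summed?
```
Trace:
  summed=0
  summed=0, ix=0
  summed=1, ix=1
  summed=3, ix=2
  summed=6, ix=3

Final answer: 6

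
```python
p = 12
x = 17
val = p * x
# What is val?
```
Trace:
  p=12
  p=12, x=17
  p=12, x=17, val=204

Final answer: 204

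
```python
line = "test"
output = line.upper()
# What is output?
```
Trace:
  line='test'
  line='test', output='TEST'

Final answer: 'TEST'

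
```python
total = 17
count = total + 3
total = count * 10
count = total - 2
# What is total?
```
Trace:
  total=17
  total=17, count=20
  total=200, count=20
  total=200, count=198

Final answer: 200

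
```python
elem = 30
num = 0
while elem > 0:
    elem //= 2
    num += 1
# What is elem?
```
Trace:
  elem=30
  elem=30, num=0
  elem=15, num=1
  elem=7, num=2
  elem=3, num=3
  elem=1, num=4
  elem=0, num=5

Final answer: 0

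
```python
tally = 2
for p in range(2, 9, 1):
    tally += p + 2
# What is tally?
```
Trace:
  tally=2
  tally=6, p=2
  tally=11, p=3
  tally=17, p=4
  tally=24, p=5
  tally=32, p=6
  tally=41, p=7
  tally=51, p=8

Final answer: 51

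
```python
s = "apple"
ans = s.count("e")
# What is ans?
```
Trace:
  s='apple'
  s='apple', ans=1

Final answer: 1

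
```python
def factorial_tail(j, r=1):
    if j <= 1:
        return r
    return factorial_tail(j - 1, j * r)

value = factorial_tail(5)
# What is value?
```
Call trace:
factorial_tail(j=5, r=1)
  factorial_tail(j=4, r=5)
    factorial_tail(j=3, r=20)
      factorial_tail(j=2, r=60)
        factorial_tail(j=1, r=120)
        -> return 120
      -> return 120
    -> return 120
  -> return 120
-> return 120

Final answer: 120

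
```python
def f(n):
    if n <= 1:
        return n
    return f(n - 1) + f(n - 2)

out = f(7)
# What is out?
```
Call trace (a repeated sub-call is expanded the first time; later identical calls just restate its return value):
f(n=7)
  f(n=6)
    f(n=5)
      f(n=4)
        f(n=3)
          f(n=2)
            f(n=1)
            -> return 1
            f(n=0)
            -> return 0
          -> return 1
          f(n=1)
          -> return 1
        -> return 2
        f(n=2) -> return 1  (same call as traced above)
      -> return 3
      f(n=3) -> return 2  (same call as traced above)
    -> return 5
    f(n=4) -> return 3  (same call as traced above)
  -> return 8
  f(n=5) -> return 5  (same call as traced above)
-> return 13

Final answer: 13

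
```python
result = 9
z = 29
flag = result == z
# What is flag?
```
Trace:
  result=9
  result=9, z=29
  result=9, z=29, flag=False

Final answer: False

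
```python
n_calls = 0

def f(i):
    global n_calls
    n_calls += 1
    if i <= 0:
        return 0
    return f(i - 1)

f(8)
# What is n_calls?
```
Call trace:
f(i=8)
  f(i=7)
    f(i=6)
      f(i=5)
        f(i=4)
          f(i=3)
            f(i=2)
              f(i=1)
                f(i=0)
                -> return 0
              -> return 0
            -> return 0
          -> return 0
        -> return 0
      -> return 0
    -> return 0
  -> return 0
-> return 0

n_calls is incremented once per call. f is entered once for each i = 8, 7, 6, 5, 4, 3, 2, 1, 0 (the i <= 0 call returns without recursing), i.e. 8 + 1 calls.
n_calls = 9

Final answer: 9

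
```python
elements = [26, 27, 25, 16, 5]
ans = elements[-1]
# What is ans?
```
Trace:
  elements=[26, 27, 25, 16, 5]
  elements=[26, 27, 25, 16, 5], ans=5

Final answer: 5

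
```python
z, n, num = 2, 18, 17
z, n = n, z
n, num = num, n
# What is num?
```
Trace:
  z=2, n=18, num=17
  z=18, n=2, num=17
  z=18, n=17, num=2

Final answer: 2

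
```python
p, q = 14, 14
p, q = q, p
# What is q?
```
Trace:
  p=14, q=14
  p=14, q=14

Final answer: 14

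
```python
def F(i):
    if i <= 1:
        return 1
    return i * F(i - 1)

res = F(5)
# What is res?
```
Call trace:
F(i=5)
  F(i=4)
    F(i=3)
      F(i=2)
        F(i=1)
        -> return 1
      -> return 2
    -> return 6
  -> return 24
-> return 120

Final answer: 120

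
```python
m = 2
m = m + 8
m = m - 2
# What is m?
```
Trace:
  m=2
  m=10
  m=8

Final answer: 8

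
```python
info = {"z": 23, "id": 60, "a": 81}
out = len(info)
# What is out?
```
Trace:
  info={'z': 23, 'id': 60, 'a': 81}
  info={'z': 23, 'id': 60, 'a': 81}, out=3

Final answer: 3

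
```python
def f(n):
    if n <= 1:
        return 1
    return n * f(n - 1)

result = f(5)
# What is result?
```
Call trace:
f(n=5)
  f(n=4)
    f(n=3)
      f(n=2)
        f(n=1)
        -> return 1
      -> return 2
    -> return 6
  -> return 24
-> return 120

Final answer: 120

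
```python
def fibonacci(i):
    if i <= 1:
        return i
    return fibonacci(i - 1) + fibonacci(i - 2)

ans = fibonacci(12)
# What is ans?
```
Call trace (a repeated sub-call is expanded the first time; later identical calls just restate its return value):
fibonacci(i=12)
  fibonacci(i=11)
    fibonacci(i=10)
      fibonacci(i=9)
        fibonacci(i=8)
          fibonacci(i=7)
            fibonacci(i=6)
              fibonacci(i=5)
                fibonacci(i=4)
                  fibonacci(i=3)
                    fibonacci(i=2)
                      fibonacci(i=1)
                      -> return 1
                      fibonacci(i=0)
                      -> return 0
                    -> return 1
                    fibonacci(i=1)
                    -> return 1
                  -> return 2
                  fibonacci(i=2) -> return 1  (same call as traced above)
                -> return 3
                fibonacci(i=3) -> return 2  (same call as traced above)
              -> return 5
              fibonacci(i=4) -> return 3  (same call as traced above)
            -> return 8
            fibonacci(i=5) -> return 5  (same call as traced above)
          -> return 13
          fibonacci(i=6) -> return 8  (same call as traced above)
        -> return 21
        fibonacci(i=7) -> return 13  (same call as traced above)
      -> return 34
      fibonacci(i=8) -> return 21  (same call as traced above)
    -> return 55
    fibonacci(i=9) -> return 34  (same call as traced above)
  -> return 89
  fibonacci(i=10) -> return 55  (same call as traced above)
-> return 144

Final answer: 144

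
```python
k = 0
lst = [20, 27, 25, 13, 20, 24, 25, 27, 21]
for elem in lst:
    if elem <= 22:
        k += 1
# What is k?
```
Trace:
  k=0
  k=1, elem=20
  k=1, elem=27
  k=1, elem=25
  k=2, elem=13
  k=3, elem=20
  k=3, elem=24
  k=3, elem=25
  k=3, elem=27
  k=4, elem=21

Final answer: 4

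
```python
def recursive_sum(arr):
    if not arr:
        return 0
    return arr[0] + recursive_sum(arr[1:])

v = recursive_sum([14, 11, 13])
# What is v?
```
Call trace:
recursive_sum(arr=[14, 11, 13])
  recursive_sum(arr=[11, 13])
    recursive_sum(arr=[13])
      recursive_sum(arr=[])
      -> return 0
    -> return 13
  -> return 24
-> return 38

Final answer: 38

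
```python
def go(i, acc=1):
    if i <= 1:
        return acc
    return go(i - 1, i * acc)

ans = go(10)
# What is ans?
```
Call trace:
go(i=10, acc=1)
  go(i=9, acc=10)
    go(i=8, acc=90)
      go(i=7, acc=720)
        go(i=6, acc=5040)
          go(i=5, acc=30240)
            go(i=4, acc=151200)
              go(i=3, acc=604800)
                go(i=2, acc=1814400)
                  go(i=1, acc=3628800)
                  -> return 3628800
                -> return 3628800
              -> return 3628800
            -> return 3628800
          -> return 3628800
        -> return 3628800
      -> return 3628800
    -> return 3628800
  -> return 3628800
-> return 3628800

Final answer: 3628800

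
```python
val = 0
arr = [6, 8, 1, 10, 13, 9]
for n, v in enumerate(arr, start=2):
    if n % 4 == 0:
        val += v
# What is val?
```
Trace:
  val=0
  val=0, n=2, v=6
  val=0, n=3, v=8
  val=1, n=4, v=1
  val=1, n=5, v=10
  val=1, n=6, v=13
  val=1, n=7, v=9

Final answer: 1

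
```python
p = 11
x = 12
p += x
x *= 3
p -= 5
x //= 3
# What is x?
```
Trace:
  p=11
  p=11, x=12
  p=23, x=12
  p=23, x=36
  p=18, x=36
  p=18, x=12

Final answer: 12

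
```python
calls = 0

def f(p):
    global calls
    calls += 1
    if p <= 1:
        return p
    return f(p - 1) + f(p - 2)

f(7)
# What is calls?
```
Call trace (a repeated sub-call is expanded the first time; later identical calls just restate its return value):
f(p=7)
  f(p=6)
    f(p=5)
      f(p=4)
        f(p=3)
          f(p=2)
            f(p=1)
            -> return 1
            f(p=0)
            -> return 0
          -> return 1
          f(p=1)
          -> return 1
        -> return 2
        f(p=2) -> return 1  (same call as traced above)
      -> return 3
      f(p=3) -> return 2  (same call as traced above)
    -> return 5
    f(p=4) -> return 3  (same call as traced above)
  -> return 8
  f(p=5) -> return 5  (same call as traced above)
-> return 13

calls is incremented once per call, so count the calls in each subtree. Let C(p) = number of calls made by f(p).
C(0) = C(1) = 1 (base case, no recursion); C(p) = 1 + C(p - 1) + C(p - 2) otherwise.
C(2) = 1 + C(1) + C(0) = 1 + 1 + 1 = 3
C(3) = 1 + C(2) + C(1) = 1 + 3 + 1 = 5
C(4) = 1 + C(3) + C(2) = 1 + 5 + 3 = 9
C(5) = 1 + C(4) + C(3) = 1 + 9 + 5 = 15
C(6) = 1 + C(5) + C(4) = 1 + 15 + 9 = 25
C(7) = 1 + C(6) + C(5) = 1 + 25 + 15 = 41
calls = C(7) = 41

Final answer: 41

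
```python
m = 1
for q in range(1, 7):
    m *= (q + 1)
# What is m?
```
Trace:
  m=1
  m=2, q=1
  m=6, q=2
  m=24, q=3
  m=120, q=4
  m=720, q=5
  m=5040, q=6

Final answer: 5040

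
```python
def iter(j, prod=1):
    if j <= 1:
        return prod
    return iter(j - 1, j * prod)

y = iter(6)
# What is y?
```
Call trace:
iter(j=6, prod=1)
  iter(j=5, prod=6)
    iter(j=4, prod=30)
      iter(j=3, prod=120)
        iter(j=2, prod=360)
          iter(j=1, prod=720)
          -> return 720
        -> return 720
      -> return 720
    -> return 720
  -> return 720
-> return 720

Final answer: 720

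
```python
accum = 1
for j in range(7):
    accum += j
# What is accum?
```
Trace:
  accum=1
  accum=1, j=0
  accum=2, j=1
  accum=4, j=2
  accum=7, j=3
  accum=11, j=4
  accum=16, j=5
  accum=22, j=6

Final answer: 22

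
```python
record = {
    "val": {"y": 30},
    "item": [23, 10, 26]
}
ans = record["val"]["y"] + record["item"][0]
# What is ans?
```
Trace:
  record={'val': {'y': 30}, 'item': [23, 10, 26]}
  record={'val': {'y': 30}, 'item': [23, 10, 26]}, ans=53

Final answer: 53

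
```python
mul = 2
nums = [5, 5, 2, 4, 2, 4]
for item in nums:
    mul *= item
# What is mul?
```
Trace:
  mul=2
  mul=10, item=5
  mul=50, item=5
  mul=100, item=2
  mul=400, item=4
  mul=800, item=2
  mul=3200, item=4

Final answer: 3200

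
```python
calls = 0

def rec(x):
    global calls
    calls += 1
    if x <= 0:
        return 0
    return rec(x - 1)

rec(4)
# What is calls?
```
Call trace:
rec(x=4)
  rec(x=3)
    rec(x=2)
      rec(x=1)
        rec(x=0)
        -> return 0
      -> return 0
    -> return 0
  -> return 0
-> return 0

calls is incremented once per call. rec is entered once for each x = 4, 3, 2, 1, 0 (the x <= 0 call returns without recursing), i.e. 4 + 1 calls.
calls = 5

Final answer: 5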